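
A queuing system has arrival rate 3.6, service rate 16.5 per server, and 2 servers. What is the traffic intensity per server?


rho = lambda / (c * mu) = 3.6 / (2 * 16.5) = 0.1091

0.1091


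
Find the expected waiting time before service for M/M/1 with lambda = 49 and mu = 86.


rho = 49/86; Wq = rho/(mu - lambda) = 0.0154 hours

0.0154 hours


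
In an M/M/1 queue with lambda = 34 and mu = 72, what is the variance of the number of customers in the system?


rho = 34/72; Var(N) = rho/(1-rho)^2 = 1.7

1.7


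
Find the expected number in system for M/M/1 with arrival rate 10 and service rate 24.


rho = 10/24; L = rho/(1-rho) = 0.71

0.71


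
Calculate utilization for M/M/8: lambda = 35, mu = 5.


rho = lambda/(c*mu) = 35/(8*5) = 0.875

0.875


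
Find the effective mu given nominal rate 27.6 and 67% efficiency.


Effective rate = mu * efficiency = 27.6 * 0.67 = 18.49 per hour

18.49 per hour


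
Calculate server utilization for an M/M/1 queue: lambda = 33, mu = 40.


rho = lambda/mu = 33/40 = 0.825

0.825


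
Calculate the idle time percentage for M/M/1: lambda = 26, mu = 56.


Idle fraction = (1 - rho) * 100 = (1 - 26/56) * 100 = 53.6%

53.6%


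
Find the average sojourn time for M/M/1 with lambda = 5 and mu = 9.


W = 1/(mu - lambda) = 1/(9 - 5) = 0.25 hours

0.25 hours


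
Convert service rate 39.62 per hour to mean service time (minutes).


Mean service time = 60/mu = 60/39.62 = 1.51 minutes

1.51 minutes


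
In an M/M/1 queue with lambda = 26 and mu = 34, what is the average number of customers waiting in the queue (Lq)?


rho = 26/34; Lq = rho^2/(1-rho) = 2.49

2.49


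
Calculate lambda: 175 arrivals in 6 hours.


lambda = total arrivals / time = 175 / 6 = 29.17 per hour

29.17 per hour


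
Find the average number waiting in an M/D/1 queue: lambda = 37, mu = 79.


M/D/1: Lq = rho^2 / (2*(1-rho)) where rho = 37/79; Lq = 0.21

0.21


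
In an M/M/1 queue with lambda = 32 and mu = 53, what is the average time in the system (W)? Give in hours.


W = 1/(mu - lambda) = 1/(53 - 32) = 0.0476 hours

0.0476 hours


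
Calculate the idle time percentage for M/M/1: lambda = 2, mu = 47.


Idle fraction = (1 - rho) * 100 = (1 - 2/47) * 100 = 95.7%

95.7%


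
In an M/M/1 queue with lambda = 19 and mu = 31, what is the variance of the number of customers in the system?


rho = 19/31; Var(N) = rho/(1-rho)^2 = 4.09

4.09


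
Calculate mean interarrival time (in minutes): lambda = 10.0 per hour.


Mean interarrival time = 60/lambda = 60/10.0 = 6.0 minutes

6.0 minutes


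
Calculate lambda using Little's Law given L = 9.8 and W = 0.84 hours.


lambda = L / W = 9.8 / 0.84 = 11.67 per hour

11.67 per hour


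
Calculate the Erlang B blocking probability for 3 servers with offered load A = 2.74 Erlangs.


B(N,A) = (A^N/N!) / sum(A^k/k!, k=0..N) with N=3, A=2.74 = 0.3139

0.3139


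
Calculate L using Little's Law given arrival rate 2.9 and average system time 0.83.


L = lambda * W = 2.9 * 0.83 = 2.41

2.41


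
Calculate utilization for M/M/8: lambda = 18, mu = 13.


rho = lambda/(c*mu) = 18/(8*13) = 0.1731

0.1731


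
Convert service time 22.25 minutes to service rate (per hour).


mu = 60 / avg_service_time = 60 / 22.25 = 2.7 per hour

2.7 per hour


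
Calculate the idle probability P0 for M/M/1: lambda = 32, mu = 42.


P0 = 1 - rho = 1 - 32/42 = 0.2381

0.2381


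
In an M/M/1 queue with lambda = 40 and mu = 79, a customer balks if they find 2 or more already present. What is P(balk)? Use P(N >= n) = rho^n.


P(N >= 2) = rho^2 = (40/79)^2 = 0.2564

0.2564


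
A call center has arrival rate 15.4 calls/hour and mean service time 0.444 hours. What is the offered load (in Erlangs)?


Offered load a = lambda * E[S] = 15.4 * 0.444 = 6.84 Erlangs

6.84 Erlangs


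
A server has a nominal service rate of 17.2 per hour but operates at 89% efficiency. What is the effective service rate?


Effective rate = mu * efficiency = 17.2 * 0.89 = 15.31 per hour

15.31 per hour


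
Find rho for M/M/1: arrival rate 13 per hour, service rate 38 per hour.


rho = lambda/mu = 13/38 = 0.3421

0.3421


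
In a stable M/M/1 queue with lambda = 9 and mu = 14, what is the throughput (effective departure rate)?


For a stable queue (lambda < mu), throughput = lambda = 9 per hour

9 per hour


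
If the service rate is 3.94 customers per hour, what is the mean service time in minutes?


Mean service time = 60/mu = 60/3.94 = 15.23 minutes

15.23 minutes


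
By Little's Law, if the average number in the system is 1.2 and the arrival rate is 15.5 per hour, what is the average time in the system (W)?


W = L / lambda = 1.2 / 15.5 = 0.0774 hours

0.0774 hours


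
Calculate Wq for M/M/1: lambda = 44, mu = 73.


rho = 44/73; Wq = rho/(mu - lambda) = 0.0208 hours

0.0208 hours


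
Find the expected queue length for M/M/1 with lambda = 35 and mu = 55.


rho = 35/55; Lq = rho^2/(1-rho) = 1.11

1.11


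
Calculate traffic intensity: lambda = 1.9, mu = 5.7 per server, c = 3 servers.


rho = lambda / (c * mu) = 1.9 / (3 * 5.7) = 0.1111

0.1111


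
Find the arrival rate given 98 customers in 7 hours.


lambda = total arrivals / time = 98 / 7 = 14.0 per hour

14.0 per hour


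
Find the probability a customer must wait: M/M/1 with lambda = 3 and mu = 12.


P(wait) = rho = lambda/mu = 3/12 = 0.25

0.25


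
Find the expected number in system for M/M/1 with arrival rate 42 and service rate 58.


rho = 42/58; L = rho/(1-rho) = 2.63

2.63


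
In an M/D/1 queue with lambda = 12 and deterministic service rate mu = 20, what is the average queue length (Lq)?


M/D/1: Lq = rho^2 / (2*(1-rho)) where rho = 12/20; Lq = 0.45

0.45


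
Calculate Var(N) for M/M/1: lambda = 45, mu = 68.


rho = 45/68; Var(N) = rho/(1-rho)^2 = 5.78

5.78


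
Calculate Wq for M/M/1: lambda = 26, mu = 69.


rho = 26/69; Wq = rho/(mu - lambda) = 0.0088 hours

0.0088 hours


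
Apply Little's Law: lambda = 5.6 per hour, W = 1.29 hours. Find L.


L = lambda * W = 5.6 * 1.29 = 7.22

7.22


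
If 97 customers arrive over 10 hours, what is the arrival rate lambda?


lambda = total arrivals / time = 97 / 10 = 9.7 per hour

9.7 per hour


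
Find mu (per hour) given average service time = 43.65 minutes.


mu = 60 / avg_service_time = 60 / 43.65 = 1.37 per hour

1.37 per hour


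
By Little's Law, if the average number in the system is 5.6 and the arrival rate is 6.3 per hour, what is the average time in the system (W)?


W = L / lambda = 5.6 / 6.3 = 0.8889 hours

0.8889 hours


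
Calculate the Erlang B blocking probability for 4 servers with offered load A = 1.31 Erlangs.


B(N,A) = (A^N/N!) / sum(A^k/k!, k=0..N) with N=4, A=1.31 = 0.0335

0.0335


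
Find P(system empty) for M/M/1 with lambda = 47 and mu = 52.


P0 = 1 - rho = 1 - 47/52 = 0.0962

0.0962


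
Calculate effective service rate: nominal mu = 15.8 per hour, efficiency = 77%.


Effective rate = mu * efficiency = 15.8 * 0.77 = 12.17 per hour

12.17 per hour


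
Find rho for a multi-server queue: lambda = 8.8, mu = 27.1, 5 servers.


rho = lambda / (c * mu) = 8.8 / (5 * 27.1) = 0.0649

0.0649


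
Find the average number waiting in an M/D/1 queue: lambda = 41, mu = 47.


M/D/1: Lq = rho^2 / (2*(1-rho)) where rho = 41/47; Lq = 2.98

2.98


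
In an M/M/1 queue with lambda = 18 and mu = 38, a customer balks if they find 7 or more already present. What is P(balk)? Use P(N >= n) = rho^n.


P(N >= 7) = rho^7 = (18/38)^7 = 0.0054

0.0054


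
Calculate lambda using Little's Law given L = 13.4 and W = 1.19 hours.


lambda = L / W = 13.4 / 1.19 = 11.26 per hour

11.26 per hour


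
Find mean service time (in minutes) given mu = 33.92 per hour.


Mean service time = 60/mu = 60/33.92 = 1.77 minutes

1.77 minutes


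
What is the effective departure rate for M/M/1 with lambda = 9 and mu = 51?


For a stable queue (lambda < mu), throughput = lambda = 9 per hour

9 per hour


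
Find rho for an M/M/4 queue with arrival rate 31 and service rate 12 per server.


rho = lambda/(c*mu) = 31/(4*12) = 0.6458

0.6458


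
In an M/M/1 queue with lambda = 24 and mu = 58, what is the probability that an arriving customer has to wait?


P(wait) = rho = lambda/mu = 24/58 = 0.4138

0.4138


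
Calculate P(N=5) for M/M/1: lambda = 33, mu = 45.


rho = 33/45; P(n) = (1-rho)*rho^n = (1-33/45)*(33/45)^5 = 0.0566

0.0566


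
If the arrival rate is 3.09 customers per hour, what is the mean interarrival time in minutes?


Mean interarrival time = 60/lambda = 60/3.09 = 19.42 minutes

19.42 minutes


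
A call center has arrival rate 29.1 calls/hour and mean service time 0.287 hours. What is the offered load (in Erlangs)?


Offered load a = lambda * E[S] = 29.1 * 0.287 = 8.35 Erlangs

8.35 Erlangs


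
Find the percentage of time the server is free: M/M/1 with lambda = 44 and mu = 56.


Idle fraction = (1 - rho) * 100 = (1 - 44/56) * 100 = 21.4%

21.4%


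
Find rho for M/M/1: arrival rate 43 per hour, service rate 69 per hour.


rho = lambda/mu = 43/69 = 0.6232

0.6232


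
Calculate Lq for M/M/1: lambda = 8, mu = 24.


rho = 8/24; Lq = rho^2/(1-rho) = 0.17

0.17


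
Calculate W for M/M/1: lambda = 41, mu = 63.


W = 1/(mu - lambda) = 1/(63 - 41) = 0.0455 hours

0.0455 hours


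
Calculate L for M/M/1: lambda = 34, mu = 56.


rho = 34/56; L = rho/(1-rho) = 1.55

1.55


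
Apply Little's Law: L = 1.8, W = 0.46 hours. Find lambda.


lambda = L / W = 1.8 / 0.46 = 3.91 per hour

3.91 per hour


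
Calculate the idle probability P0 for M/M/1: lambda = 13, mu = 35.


P0 = 1 - rho = 1 - 13/35 = 0.6286

0.6286


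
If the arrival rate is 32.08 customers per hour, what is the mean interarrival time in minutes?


Mean interarrival time = 60/lambda = 60/32.08 = 1.87 minutes

1.87 minutes


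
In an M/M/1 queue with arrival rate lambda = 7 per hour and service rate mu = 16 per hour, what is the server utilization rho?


rho = lambda/mu = 7/16 = 0.4375

0.4375


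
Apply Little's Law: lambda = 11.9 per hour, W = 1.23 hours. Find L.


L = lambda * W = 11.9 * 1.23 = 14.64

14.64


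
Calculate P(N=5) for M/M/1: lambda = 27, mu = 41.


rho = 27/41; P(n) = (1-rho)*rho^n = (1-27/41)*(27/41)^5 = 0.0423

0.0423


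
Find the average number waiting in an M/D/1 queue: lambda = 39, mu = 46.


M/D/1: Lq = rho^2 / (2*(1-rho)) where rho = 39/46; Lq = 2.36

2.36


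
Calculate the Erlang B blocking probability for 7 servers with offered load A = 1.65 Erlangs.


B(N,A) = (A^N/N!) / sum(A^k/k!, k=0..N) with N=7, A=1.65 = 0.0013

0.0013


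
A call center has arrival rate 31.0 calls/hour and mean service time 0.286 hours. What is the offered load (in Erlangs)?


Offered load a = lambda * E[S] = 31.0 * 0.286 = 8.87 Erlangs

8.87 Erlangs


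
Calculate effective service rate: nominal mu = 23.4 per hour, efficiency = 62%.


Effective rate = mu * efficiency = 23.4 * 0.62 = 14.51 per hour

14.51 per hour


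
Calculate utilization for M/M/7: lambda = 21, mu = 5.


rho = lambda/(c*mu) = 21/(7*5) = 0.6

0.6


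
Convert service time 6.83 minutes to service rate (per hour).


mu = 60 / avg_service_time = 60 / 6.83 = 8.78 per hour

8.78 per hour


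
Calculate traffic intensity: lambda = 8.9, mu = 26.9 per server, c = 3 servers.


rho = lambda / (c * mu) = 8.9 / (3 * 26.9) = 0.1103

0.1103


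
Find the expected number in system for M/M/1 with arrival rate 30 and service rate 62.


rho = 30/62; L = rho/(1-rho) = 0.94

0.94


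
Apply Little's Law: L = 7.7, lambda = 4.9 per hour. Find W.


W = L / lambda = 7.7 / 4.9 = 1.5714 hours

1.5714 hours


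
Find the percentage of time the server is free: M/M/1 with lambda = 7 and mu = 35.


Idle fraction = (1 - rho) * 100 = (1 - 7/35) * 100 = 80.0%

80.0%


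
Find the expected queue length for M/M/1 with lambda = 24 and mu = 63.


rho = 24/63; Lq = rho^2/(1-rho) = 0.23

0.23


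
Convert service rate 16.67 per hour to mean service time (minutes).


Mean service time = 60/mu = 60/16.67 = 3.6 minutes

3.6 minutes


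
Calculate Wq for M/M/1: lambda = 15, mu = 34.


rho = 15/34; Wq = rho/(mu - lambda) = 0.0232 hours

0.0232 hours


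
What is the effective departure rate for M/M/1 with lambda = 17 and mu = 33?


For a stable queue (lambda < mu), throughput = lambda = 17 per hour

17 per hour


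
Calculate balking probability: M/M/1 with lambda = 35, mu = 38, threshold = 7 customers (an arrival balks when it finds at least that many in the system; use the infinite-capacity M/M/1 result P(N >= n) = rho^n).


P(N >= 7) = rho^7 = (35/38)^7 = 0.5623

0.5623


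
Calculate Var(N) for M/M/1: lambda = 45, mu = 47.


rho = 45/47; Var(N) = rho/(1-rho)^2 = 528.75

528.75


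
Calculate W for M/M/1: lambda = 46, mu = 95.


W = 1/(mu - lambda) = 1/(95 - 46) = 0.0204 hours

0.0204 hours


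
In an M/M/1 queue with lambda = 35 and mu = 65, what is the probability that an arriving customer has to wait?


P(wait) = rho = lambda/mu = 35/65 = 0.5385

0.5385


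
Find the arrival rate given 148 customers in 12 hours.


lambda = total arrivals / time = 148 / 12 = 12.33 per hour

12.33 per hour


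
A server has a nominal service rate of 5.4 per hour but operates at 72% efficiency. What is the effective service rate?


Effective rate = mu * efficiency = 5.4 * 0.72 = 3.89 per hour

3.89 per hour


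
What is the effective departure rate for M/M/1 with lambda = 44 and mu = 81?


For a stable queue (lambda < mu), throughput = lambda = 44 per hour

44 per hour


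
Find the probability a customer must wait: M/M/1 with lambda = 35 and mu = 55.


P(wait) = rho = lambda/mu = 35/55 = 0.6364

0.6364


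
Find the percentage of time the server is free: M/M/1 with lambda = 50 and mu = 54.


Idle fraction = (1 - rho) * 100 = (1 - 50/54) * 100 = 7.4%

7.4%


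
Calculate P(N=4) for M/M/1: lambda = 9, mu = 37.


rho = 9/37; P(n) = (1-rho)*rho^n = (1-9/37)*(9/37)^4 = 0.0026

0.0026


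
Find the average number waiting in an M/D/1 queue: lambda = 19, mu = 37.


M/D/1: Lq = rho^2 / (2*(1-rho)) where rho = 19/37; Lq = 0.27

0.27


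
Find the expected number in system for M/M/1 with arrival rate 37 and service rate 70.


rho = 37/70; L = rho/(1-rho) = 1.12

1.12


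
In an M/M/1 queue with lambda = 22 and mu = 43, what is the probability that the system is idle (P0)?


P0 = 1 - rho = 1 - 22/43 = 0.4884

0.4884


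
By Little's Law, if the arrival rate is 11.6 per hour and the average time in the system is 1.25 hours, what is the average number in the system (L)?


L = lambda * W = 11.6 * 1.25 = 14.5

14.5


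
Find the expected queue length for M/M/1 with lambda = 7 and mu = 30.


rho = 7/30; Lq = rho^2/(1-rho) = 0.07

0.07


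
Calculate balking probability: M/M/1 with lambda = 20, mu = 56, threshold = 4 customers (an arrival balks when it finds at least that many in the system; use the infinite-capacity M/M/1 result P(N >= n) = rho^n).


P(N >= 4) = rho^4 = (20/56)^4 = 0.0163

0.0163


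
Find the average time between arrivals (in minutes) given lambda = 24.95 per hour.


Mean interarrival time = 60/lambda = 60/24.95 = 2.4 minutes

2.4 minutes


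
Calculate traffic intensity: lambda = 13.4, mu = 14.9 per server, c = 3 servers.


rho = lambda / (c * mu) = 13.4 / (3 * 14.9) = 0.2998

0.2998


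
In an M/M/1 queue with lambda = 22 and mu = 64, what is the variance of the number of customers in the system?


rho = 22/64; Var(N) = rho/(1-rho)^2 = 0.8

0.8


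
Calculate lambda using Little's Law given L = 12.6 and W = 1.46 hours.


lambda = L / W = 12.6 / 1.46 = 8.63 per hour

8.63 per hour


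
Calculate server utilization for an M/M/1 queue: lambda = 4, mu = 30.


rho = lambda/mu = 4/30 = 0.1333

0.1333


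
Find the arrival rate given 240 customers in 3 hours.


lambda = total arrivals / time = 240 / 3 = 80.0 per hour

80.0 per hour


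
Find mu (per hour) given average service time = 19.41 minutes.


mu = 60 / avg_service_time = 60 / 19.41 = 3.09 per hour

3.09 per hour


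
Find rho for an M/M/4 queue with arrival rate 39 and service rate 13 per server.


rho = lambda/(c*mu) = 39/(4*13) = 0.75

0.75


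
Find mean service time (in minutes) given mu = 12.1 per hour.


Mean service time = 60/mu = 60/12.1 = 4.96 minutes

4.96 minutes


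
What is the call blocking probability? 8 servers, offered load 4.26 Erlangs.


B(N,A) = (A^N/N!) / sum(A^k/k!, k=0..N) with N=8, A=4.26 = 0.0392

0.0392


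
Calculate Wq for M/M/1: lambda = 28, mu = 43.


rho = 28/43; Wq = rho/(mu - lambda) = 0.0434 hours

0.0434 hours


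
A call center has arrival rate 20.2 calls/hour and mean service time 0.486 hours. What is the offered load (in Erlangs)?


Offered load a = lambda * E[S] = 20.2 * 0.486 = 9.82 Erlangs

9.82 Erlangs


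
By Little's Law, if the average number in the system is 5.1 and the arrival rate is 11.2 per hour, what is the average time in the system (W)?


W = L / lambda = 5.1 / 11.2 = 0.4554 hours

0.4554 hours


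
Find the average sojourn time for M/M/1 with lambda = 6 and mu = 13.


W = 1/(mu - lambda) = 1/(13 - 6) = 0.1429 hours

0.1429 hours


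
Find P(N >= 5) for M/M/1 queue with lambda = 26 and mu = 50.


P(N >= 5) = rho^5 = (26/50)^5 = 0.038

0.038


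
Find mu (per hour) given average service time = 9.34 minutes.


mu = 60 / avg_service_time = 60 / 9.34 = 6.42 per hour

6.42 per hour


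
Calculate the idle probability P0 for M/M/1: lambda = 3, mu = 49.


P0 = 1 - rho = 1 - 3/49 = 0.9388

0.9388


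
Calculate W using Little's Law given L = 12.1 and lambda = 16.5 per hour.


W = L / lambda = 12.1 / 16.5 = 0.7333 hours

0.7333 hours


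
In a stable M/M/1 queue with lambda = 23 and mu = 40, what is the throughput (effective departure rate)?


For a stable queue (lambda < mu), throughput = lambda = 23 per hour

23 per hour


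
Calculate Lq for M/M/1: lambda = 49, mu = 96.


rho = 49/96; Lq = rho^2/(1-rho) = 0.53

0.53


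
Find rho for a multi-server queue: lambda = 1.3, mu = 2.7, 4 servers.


rho = lambda / (c * mu) = 1.3 / (4 * 2.7) = 0.1204

0.1204


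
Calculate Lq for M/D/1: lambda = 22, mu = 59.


M/D/1: Lq = rho^2 / (2*(1-rho)) where rho = 22/59; Lq = 0.11

0.11


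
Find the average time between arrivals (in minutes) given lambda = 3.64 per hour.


Mean interarrival time = 60/lambda = 60/3.64 = 16.48 minutes

16.48 minutes


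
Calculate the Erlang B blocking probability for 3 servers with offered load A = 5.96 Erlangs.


B(N,A) = (A^N/N!) / sum(A^k/k!, k=0..N) with N=3, A=5.96 = 0.588

0.588


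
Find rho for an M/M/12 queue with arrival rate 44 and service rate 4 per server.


rho = lambda/(c*mu) = 44/(12*4) = 0.9167

0.9167


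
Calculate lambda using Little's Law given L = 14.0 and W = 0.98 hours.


lambda = L / W = 14.0 / 0.98 = 14.29 per hour

14.29 per hour


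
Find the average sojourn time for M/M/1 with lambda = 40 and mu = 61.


W = 1/(mu - lambda) = 1/(61 - 40) = 0.0476 hours

0.0476 hours


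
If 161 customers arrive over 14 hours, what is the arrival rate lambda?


lambda = total arrivals / time = 161 / 14 = 11.5 per hour

11.5 per hour


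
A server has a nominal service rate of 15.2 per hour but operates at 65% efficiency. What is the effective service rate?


Effective rate = mu * efficiency = 15.2 * 0.65 = 9.88 per hour

9.88 per hour


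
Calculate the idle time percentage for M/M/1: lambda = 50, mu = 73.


Idle fraction = (1 - rho) * 100 = (1 - 50/73) * 100 = 31.5%

31.5%


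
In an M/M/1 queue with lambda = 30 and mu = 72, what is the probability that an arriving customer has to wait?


P(wait) = rho = lambda/mu = 30/72 = 0.4167

0.4167


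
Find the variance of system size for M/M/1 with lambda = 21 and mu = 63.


rho = 21/63; Var(N) = rho/(1-rho)^2 = 0.75

0.75


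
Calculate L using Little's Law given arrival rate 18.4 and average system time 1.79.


L = lambda * W = 18.4 * 1.79 = 32.94

32.94


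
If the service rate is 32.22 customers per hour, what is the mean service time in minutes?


Mean service time = 60/mu = 60/32.22 = 1.86 minutes

1.86 minutes


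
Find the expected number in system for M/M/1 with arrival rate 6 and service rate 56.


rho = 6/56; L = rho/(1-rho) = 0.12

0.12


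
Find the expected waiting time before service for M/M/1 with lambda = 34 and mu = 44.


rho = 34/44; Wq = rho/(mu - lambda) = 0.0773 hours

0.0773 hours


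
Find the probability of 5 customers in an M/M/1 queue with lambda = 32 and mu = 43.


rho = 32/43; P(n) = (1-rho)*rho^n = (1-32/43)*(32/43)^5 = 0.0584

0.0584


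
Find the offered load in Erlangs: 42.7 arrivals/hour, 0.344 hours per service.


Offered load a = lambda * E[S] = 42.7 * 0.344 = 14.69 Erlangs

14.69 Erlangs


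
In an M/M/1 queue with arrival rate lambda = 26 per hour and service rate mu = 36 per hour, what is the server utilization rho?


rho = lambda/mu = 26/36 = 0.7222

0.7222


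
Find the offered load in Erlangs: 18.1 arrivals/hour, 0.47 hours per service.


Offered load a = lambda * E[S] = 18.1 * 0.47 = 8.51 Erlangs

8.51 Erlangs


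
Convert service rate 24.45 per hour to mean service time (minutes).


Mean service time = 60/mu = 60/24.45 = 2.45 minutes

2.45 minutes


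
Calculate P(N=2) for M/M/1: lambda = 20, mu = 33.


rho = 20/33; P(n) = (1-rho)*rho^n = (1-20/33)*(20/33)^2 = 0.1447

0.1447


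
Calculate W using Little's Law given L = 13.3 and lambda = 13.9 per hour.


W = L / lambda = 13.3 / 13.9 = 0.9568 hours

0.9568 hours


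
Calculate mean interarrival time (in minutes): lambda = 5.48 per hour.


Mean interarrival time = 60/lambda = 60/5.48 = 10.95 minutes

10.95 minutes


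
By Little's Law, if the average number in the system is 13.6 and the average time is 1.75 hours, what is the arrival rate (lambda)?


lambda = L / W = 13.6 / 1.75 = 7.77 per hour

7.77 per hour


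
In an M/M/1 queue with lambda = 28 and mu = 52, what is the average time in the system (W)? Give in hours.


W = 1/(mu - lambda) = 1/(52 - 28) = 0.0417 hours

0.0417 hours


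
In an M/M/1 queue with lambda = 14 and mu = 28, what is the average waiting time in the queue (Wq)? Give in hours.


rho = 14/28; Wq = rho/(mu - lambda) = 0.0357 hours

0.0357 hours


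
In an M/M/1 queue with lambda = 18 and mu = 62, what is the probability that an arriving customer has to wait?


P(wait) = rho = lambda/mu = 18/62 = 0.2903

0.2903


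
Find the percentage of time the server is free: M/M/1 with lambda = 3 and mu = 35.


Idle fraction = (1 - rho) * 100 = (1 - 3/35) * 100 = 91.4%

91.4%


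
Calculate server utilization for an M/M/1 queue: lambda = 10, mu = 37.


rho = lambda/mu = 10/37 = 0.2703

0.2703


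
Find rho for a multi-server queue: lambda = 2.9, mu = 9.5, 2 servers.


rho = lambda / (c * mu) = 2.9 / (2 * 9.5) = 0.1526

0.1526


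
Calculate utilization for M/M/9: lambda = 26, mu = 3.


rho = lambda/(c*mu) = 26/(9*3) = 0.963

0.963


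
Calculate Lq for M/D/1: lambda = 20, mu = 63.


M/D/1: Lq = rho^2 / (2*(1-rho)) where rho = 20/63; Lq = 0.07

0.07


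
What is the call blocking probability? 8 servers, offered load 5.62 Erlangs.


B(N,A) = (A^N/N!) / sum(A^k/k!, k=0..N) with N=8, A=5.62 = 0.1012

0.1012


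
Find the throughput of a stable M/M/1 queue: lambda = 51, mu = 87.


For a stable queue (lambda < mu), throughput = lambda = 51 per hour

51 per hour


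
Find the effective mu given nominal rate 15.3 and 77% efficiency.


Effective rate = mu * efficiency = 15.3 * 0.77 = 11.78 per hour

11.78 per hour


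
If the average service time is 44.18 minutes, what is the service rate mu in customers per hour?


mu = 60 / avg_service_time = 60 / 44.18 = 1.36 per hour

1.36 per hour


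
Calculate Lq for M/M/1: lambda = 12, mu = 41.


rho = 12/41; Lq = rho^2/(1-rho) = 0.12

0.12


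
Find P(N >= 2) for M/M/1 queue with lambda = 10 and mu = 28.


P(N >= 2) = rho^2 = (10/28)^2 = 0.1276

0.1276


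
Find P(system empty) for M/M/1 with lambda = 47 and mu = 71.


P0 = 1 - rho = 1 - 47/71 = 0.338

0.338


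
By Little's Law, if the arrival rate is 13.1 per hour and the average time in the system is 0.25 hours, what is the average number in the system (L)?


L = lambda * W = 13.1 * 0.25 = 3.28

3.28


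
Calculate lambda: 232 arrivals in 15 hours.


lambda = total arrivals / time = 232 / 15 = 15.47 per hour

15.47 per hour


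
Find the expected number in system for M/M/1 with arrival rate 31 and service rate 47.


rho = 31/47; L = rho/(1-rho) = 1.94

1.94


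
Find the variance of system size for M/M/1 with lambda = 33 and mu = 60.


rho = 33/60; Var(N) = rho/(1-rho)^2 = 2.72

2.72


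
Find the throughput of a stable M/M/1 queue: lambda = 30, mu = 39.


For a stable queue (lambda < mu), throughput = lambda = 30 per hour

30 per hour


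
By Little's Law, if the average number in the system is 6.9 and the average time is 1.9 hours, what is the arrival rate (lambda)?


lambda = L / W = 6.9 / 1.9 = 3.63 per hour

3.63 per hour


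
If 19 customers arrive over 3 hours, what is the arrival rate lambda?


lambda = total arrivals / time = 19 / 3 = 6.33 per hour

6.33 per hour


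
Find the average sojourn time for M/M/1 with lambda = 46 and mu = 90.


W = 1/(mu - lambda) = 1/(90 - 46) = 0.0227 hours

0.0227 hours


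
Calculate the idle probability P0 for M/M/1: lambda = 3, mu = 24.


P0 = 1 - rho = 1 - 3/24 = 0.875

0.875


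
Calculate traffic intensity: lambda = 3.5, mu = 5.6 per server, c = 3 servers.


rho = lambda / (c * mu) = 3.5 / (3 * 5.6) = 0.2083

0.2083


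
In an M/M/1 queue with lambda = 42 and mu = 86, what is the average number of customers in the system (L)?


rho = 42/86; L = rho/(1-rho) = 0.95

0.95


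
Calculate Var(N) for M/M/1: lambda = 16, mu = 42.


rho = 16/42; Var(N) = rho/(1-rho)^2 = 0.99

0.99


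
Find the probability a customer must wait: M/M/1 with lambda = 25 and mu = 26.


P(wait) = rho = lambda/mu = 25/26 = 0.9615

0.9615


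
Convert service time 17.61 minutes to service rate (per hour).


mu = 60 / avg_service_time = 60 / 17.61 = 3.41 per hour

3.41 per hour


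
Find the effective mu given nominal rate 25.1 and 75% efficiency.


Effective rate = mu * efficiency = 25.1 * 0.75 = 18.83 per hour

18.83 per hour


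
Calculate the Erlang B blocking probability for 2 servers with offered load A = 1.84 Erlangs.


B(N,A) = (A^N/N!) / sum(A^k/k!, k=0..N) with N=2, A=1.84 = 0.3735

0.3735


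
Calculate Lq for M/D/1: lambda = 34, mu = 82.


M/D/1: Lq = rho^2 / (2*(1-rho)) where rho = 34/82; Lq = 0.15

0.15


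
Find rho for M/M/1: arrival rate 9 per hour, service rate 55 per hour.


rho = lambda/mu = 9/55 = 0.1636

0.1636


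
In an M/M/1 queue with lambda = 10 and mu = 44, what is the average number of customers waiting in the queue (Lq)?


rho = 10/44; Lq = rho^2/(1-rho) = 0.07

0.07


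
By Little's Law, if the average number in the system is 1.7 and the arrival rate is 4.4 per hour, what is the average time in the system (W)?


W = L / lambda = 1.7 / 4.4 = 0.3864 hours

0.3864 hours


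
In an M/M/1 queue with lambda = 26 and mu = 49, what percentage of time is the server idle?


Idle fraction = (1 - rho) * 100 = (1 - 26/49) * 100 = 46.9%

46.9%


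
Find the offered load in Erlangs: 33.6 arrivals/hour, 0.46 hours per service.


Offered load a = lambda * E[S] = 33.6 * 0.46 = 15.46 Erlangs

15.46 Erlangs


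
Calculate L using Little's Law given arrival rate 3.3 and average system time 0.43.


L = lambda * W = 3.3 * 0.43 = 1.42

1.42


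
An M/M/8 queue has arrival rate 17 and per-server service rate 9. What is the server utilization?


rho = lambda/(c*mu) = 17/(8*9) = 0.2361

0.2361


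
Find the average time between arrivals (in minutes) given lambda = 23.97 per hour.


Mean interarrival time = 60/lambda = 60/23.97 = 2.5 minutes

2.5 minutes


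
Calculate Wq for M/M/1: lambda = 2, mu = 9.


rho = 2/9; Wq = rho/(mu - lambda) = 0.0317 hours

0.0317 hours


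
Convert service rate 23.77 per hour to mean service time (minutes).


Mean service time = 60/mu = 60/23.77 = 2.52 minutes

2.52 minutes


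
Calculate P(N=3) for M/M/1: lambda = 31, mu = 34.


rho = 31/34; P(n) = (1-rho)*rho^n = (1-31/34)*(31/34)^3 = 0.0669

0.0669


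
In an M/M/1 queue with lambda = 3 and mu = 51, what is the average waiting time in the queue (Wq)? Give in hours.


rho = 3/51; Wq = rho/(mu - lambda) = 0.0012 hours

0.0012 hours


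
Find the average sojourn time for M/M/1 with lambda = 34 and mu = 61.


W = 1/(mu - lambda) = 1/(61 - 34) = 0.037 hours

0.037 hours


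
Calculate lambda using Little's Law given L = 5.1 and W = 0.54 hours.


lambda = L / W = 5.1 / 0.54 = 9.44 per hour

9.44 per hour


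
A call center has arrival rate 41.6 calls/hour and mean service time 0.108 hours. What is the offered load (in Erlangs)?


Offered load a = lambda * E[S] = 41.6 * 0.108 = 4.49 Erlangs

4.49 Erlangs


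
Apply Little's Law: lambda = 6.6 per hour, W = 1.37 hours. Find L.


L = lambda * W = 6.6 * 1.37 = 9.04

9.04


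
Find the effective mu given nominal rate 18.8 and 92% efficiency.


Effective rate = mu * efficiency = 18.8 * 0.92 = 17.3 per hour

17.3 per hour


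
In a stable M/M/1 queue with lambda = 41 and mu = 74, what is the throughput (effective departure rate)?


For a stable queue (lambda < mu), throughput = lambda = 41 per hour

41 per hour


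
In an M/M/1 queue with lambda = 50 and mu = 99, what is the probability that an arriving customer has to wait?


P(wait) = rho = lambda/mu = 50/99 = 0.5051

0.5051


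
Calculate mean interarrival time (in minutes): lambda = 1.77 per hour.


Mean interarrival time = 60/lambda = 60/1.77 = 33.9 minutes

33.9 minutes


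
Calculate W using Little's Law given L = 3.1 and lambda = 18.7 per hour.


W = L / lambda = 3.1 / 18.7 = 0.1658 hours

0.1658 hours


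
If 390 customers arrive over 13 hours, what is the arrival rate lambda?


lambda = total arrivals / time = 390 / 13 = 30.0 per hour

30.0 per hour


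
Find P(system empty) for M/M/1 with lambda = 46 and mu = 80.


P0 = 1 - rho = 1 - 46/80 = 0.425

0.425


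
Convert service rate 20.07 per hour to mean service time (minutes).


Mean service time = 60/mu = 60/20.07 = 2.99 minutes

2.99 minutes


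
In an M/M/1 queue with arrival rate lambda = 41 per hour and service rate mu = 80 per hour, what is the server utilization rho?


rho = lambda/mu = 41/80 = 0.5125

0.5125


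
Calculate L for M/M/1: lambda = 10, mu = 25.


rho = 10/25; L = rho/(1-rho) = 0.67

0.67


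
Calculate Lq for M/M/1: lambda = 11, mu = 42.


rho = 11/42; Lq = rho^2/(1-rho) = 0.09

0.09


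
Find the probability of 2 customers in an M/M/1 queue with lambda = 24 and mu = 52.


rho = 24/52; P(n) = (1-rho)*rho^n = (1-24/52)*(24/52)^2 = 0.1147

0.1147


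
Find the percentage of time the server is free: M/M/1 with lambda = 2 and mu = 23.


Idle fraction = (1 - rho) * 100 = (1 - 2/23) * 100 = 91.3%

91.3%


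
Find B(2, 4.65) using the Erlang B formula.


B(N,A) = (A^N/N!) / sum(A^k/k!, k=0..N) with N=2, A=4.65 = 0.6568

0.6568


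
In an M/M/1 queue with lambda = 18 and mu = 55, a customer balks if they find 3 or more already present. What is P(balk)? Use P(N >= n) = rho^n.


P(N >= 3) = rho^3 = (18/55)^3 = 0.0351

0.0351


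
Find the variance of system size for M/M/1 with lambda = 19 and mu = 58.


rho = 19/58; Var(N) = rho/(1-rho)^2 = 0.72

0.72


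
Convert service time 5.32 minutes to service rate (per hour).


mu = 60 / avg_service_time = 60 / 5.32 = 11.28 per hour

11.28 per hour


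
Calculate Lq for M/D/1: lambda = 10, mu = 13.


M/D/1: Lq = rho^2 / (2*(1-rho)) where rho = 10/13; Lq = 1.28

1.28


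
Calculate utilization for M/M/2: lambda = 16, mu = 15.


rho = lambda/(c*mu) = 16/(2*15) = 0.5333

0.5333


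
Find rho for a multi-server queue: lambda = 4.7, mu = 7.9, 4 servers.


rho = lambda / (c * mu) = 4.7 / (4 * 7.9) = 0.1487

0.1487


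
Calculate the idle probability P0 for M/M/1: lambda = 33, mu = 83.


P0 = 1 - rho = 1 - 33/83 = 0.6024

0.6024


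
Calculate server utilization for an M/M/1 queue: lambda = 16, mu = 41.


rho = lambda/mu = 16/41 = 0.3902

0.3902


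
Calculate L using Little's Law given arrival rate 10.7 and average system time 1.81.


L = lambda * W = 10.7 * 1.81 = 19.37

19.37


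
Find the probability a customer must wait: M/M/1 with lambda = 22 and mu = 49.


P(wait) = rho = lambda/mu = 22/49 = 0.449

0.449


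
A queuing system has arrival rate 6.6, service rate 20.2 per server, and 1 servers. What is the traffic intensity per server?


rho = lambda / (c * mu) = 6.6 / (1 * 20.2) = 0.3267

0.3267


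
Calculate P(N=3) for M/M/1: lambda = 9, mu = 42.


rho = 9/42; P(n) = (1-rho)*rho^n = (1-9/42)*(9/42)^3 = 0.0077

0.0077


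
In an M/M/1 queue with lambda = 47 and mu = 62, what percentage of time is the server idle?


Idle fraction = (1 - rho) * 100 = (1 - 47/62) * 100 = 24.2%

24.2%


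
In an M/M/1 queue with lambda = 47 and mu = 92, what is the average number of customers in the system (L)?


rho = 47/92; L = rho/(1-rho) = 1.04

1.04


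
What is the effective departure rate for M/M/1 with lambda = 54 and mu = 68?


For a stable queue (lambda < mu), throughput = lambda = 54 per hour

54 per hour


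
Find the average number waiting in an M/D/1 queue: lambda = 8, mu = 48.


M/D/1: Lq = rho^2 / (2*(1-rho)) where rho = 8/48; Lq = 0.02

0.02


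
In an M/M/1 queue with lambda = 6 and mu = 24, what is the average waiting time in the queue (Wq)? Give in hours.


rho = 6/24; Wq = rho/(mu - lambda) = 0.0139 hours

0.0139 hours


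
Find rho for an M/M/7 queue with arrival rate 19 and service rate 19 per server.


rho = lambda/(c*mu) = 19/(7*19) = 0.1429

0.1429


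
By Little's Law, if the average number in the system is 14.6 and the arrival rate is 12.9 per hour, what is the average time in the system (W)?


W = L / lambda = 14.6 / 12.9 = 1.1318 hours

1.1318 hours


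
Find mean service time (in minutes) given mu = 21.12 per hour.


Mean service time = 60/mu = 60/21.12 = 2.84 minutes

2.84 minutes


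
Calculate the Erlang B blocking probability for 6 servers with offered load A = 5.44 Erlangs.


B(N,A) = (A^N/N!) / sum(A^k/k!, k=0..N) with N=6, A=5.44 = 0.2246

0.2246


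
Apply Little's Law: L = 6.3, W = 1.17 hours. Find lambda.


lambda = L / W = 6.3 / 1.17 = 5.38 per hour

5.38 per hour


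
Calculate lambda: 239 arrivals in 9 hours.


lambda = total arrivals / time = 239 / 9 = 26.56 per hour

26.56 per hour


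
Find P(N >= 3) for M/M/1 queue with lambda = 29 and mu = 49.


P(N >= 3) = rho^3 = (29/49)^3 = 0.2073

0.2073


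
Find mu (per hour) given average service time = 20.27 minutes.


mu = 60 / avg_service_time = 60 / 20.27 = 2.96 per hour

2.96 per hour


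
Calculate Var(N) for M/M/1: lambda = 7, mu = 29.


rho = 7/29; Var(N) = rho/(1-rho)^2 = 0.42

0.42


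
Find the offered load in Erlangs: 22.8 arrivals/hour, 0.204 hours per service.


Offered load a = lambda * E[S] = 22.8 * 0.204 = 4.65 Erlangs

4.65 Erlangs


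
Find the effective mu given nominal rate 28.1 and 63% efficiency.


Effective rate = mu * efficiency = 28.1 * 0.63 = 17.7 per hour

17.7 per hour


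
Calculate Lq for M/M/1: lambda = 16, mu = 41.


rho = 16/41; Lq = rho^2/(1-rho) = 0.25

0.25


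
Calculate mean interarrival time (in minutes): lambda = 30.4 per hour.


Mean interarrival time = 60/lambda = 60/30.4 = 1.97 minutes

1.97 minutes


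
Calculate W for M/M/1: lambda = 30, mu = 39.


W = 1/(mu - lambda) = 1/(39 - 30) = 0.1111 hours

0.1111 hours


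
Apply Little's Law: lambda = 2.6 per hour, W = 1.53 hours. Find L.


L = lambda * W = 2.6 * 1.53 = 3.98

3.98


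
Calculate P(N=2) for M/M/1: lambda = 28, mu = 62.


rho = 28/62; P(n) = (1-rho)*rho^n = (1-28/62)*(28/62)^2 = 0.1118

0.1118


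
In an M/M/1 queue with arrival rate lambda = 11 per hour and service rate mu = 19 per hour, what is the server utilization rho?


rho = lambda/mu = 11/19 = 0.5789

0.5789


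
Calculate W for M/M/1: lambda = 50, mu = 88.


W = 1/(mu - lambda) = 1/(88 - 50) = 0.0263 hours

0.0263 hours


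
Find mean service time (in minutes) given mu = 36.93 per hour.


Mean service time = 60/mu = 60/36.93 = 1.62 minutes

1.62 minutes


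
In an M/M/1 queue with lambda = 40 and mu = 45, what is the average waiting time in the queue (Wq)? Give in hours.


rho = 40/45; Wq = rho/(mu - lambda) = 0.1778 hours

0.1778 hours


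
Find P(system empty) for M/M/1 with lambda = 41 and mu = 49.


P0 = 1 - rho = 1 - 41/49 = 0.1633

0.1633


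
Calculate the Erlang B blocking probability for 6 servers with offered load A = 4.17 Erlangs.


B(N,A) = (A^N/N!) / sum(A^k/k!, k=0..N) with N=6, A=4.17 = 0.1296

0.1296


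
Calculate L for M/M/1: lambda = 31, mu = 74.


rho = 31/74; L = rho/(1-rho) = 0.72

0.72


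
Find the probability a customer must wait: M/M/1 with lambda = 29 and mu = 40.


P(wait) = rho = lambda/mu = 29/40 = 0.725

0.725


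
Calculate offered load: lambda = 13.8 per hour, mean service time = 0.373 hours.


Offered load a = lambda * E[S] = 13.8 * 0.373 = 5.15 Erlangs

5.15 Erlangs


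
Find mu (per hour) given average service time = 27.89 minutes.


mu = 60 / avg_service_time = 60 / 27.89 = 2.15 per hour

2.15 per hour


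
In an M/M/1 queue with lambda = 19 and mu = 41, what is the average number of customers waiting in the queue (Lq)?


rho = 19/41; Lq = rho^2/(1-rho) = 0.4

0.4


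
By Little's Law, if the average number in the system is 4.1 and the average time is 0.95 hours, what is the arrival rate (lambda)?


lambda = L / W = 4.1 / 0.95 = 4.32 per hour

4.32 per hour


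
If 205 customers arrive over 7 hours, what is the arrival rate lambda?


lambda = total arrivals / time = 205 / 7 = 29.29 per hour

29.29 per hour


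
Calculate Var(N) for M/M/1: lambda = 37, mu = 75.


rho = 37/75; Var(N) = rho/(1-rho)^2 = 1.92

1.92


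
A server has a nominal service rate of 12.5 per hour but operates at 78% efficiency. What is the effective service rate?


Effective rate = mu * efficiency = 12.5 * 0.78 = 9.75 per hour

9.75 per hour


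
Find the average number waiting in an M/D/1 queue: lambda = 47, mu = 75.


M/D/1: Lq = rho^2 / (2*(1-rho)) where rho = 47/75; Lq = 0.53

0.53


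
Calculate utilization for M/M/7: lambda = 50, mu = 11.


rho = lambda/(c*mu) = 50/(7*11) = 0.6494

0.6494


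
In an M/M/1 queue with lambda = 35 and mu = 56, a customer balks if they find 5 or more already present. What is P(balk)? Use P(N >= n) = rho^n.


P(N >= 5) = rho^5 = (35/56)^5 = 0.0954

0.0954
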